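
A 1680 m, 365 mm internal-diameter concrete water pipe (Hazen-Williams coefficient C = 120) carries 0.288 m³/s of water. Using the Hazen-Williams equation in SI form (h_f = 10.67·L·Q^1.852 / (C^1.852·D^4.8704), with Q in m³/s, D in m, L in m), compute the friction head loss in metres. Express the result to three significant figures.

h_f ≈ 34.2 m

h_f = 10.67·1680·0.288^1.852 / (120^1.852·0.365^4.8704) = 34.15 m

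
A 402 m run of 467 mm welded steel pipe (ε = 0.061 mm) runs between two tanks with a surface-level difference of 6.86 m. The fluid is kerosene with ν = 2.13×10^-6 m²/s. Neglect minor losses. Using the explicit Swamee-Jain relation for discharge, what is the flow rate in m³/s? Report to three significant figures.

Q ≈ 0.568 m³/s

Swamee-Jain (Type II): Q = -0.965·√(gD⁵h_f/L)·ln[ε/(3.7D) + √(3.17ν²L/(gD³h_f))]
√(gD⁵h_f/L) = √(9.81·0.467⁵·6.86/402) = 0.06098
ε/(3.7D) = 3.53×10^-5; √(3.17ν²L/(gD³h_f)) = 2.90×10^-5
Q = -0.965·0.06098·ln(6.435×10^-5) = 0.5679 m³/s
Check: V = 3.32 m/s, Re = 7.27×10^5, f = 0.01429, h_f = 6.89 m ≈ 6.86 m ✓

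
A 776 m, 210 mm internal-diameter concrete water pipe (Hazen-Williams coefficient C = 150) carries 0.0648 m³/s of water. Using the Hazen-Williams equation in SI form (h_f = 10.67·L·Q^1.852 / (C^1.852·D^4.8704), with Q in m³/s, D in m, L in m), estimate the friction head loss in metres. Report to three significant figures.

h_f ≈ 9.73 m

h_f = 10.67·776·0.0648^1.852 / (150^1.852·0.210^4.8704) = 9.728 m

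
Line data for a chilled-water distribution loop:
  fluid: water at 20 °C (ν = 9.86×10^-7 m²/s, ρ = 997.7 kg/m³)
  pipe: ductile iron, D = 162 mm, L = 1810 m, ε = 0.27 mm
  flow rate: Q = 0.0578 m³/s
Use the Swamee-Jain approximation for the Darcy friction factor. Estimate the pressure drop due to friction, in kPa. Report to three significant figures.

V = 4Q/(πD²) = 4·0.0578/(π·0.162²) = 2.804 m/s
Re = VD/ν = 2.804·0.162/9.86×10^-7 = 4.61×10^5 → turbulent
ε/D = 0.27/162 = 0.00167
Swamee-Jain: f = 0.02290
h_f = f(L/D)V²/(2g) = 0.02290·(1810/0.162)·2.804²/(2·9.81) = 102.5 m
Δp = ρg·h_f = 997.7·9.81·102.5 = 1004 kPa

Δp ≈ 1000 kPa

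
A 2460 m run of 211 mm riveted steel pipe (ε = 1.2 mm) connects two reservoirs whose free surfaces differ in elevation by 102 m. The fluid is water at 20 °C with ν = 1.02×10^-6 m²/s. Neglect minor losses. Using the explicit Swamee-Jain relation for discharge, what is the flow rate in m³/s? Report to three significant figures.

Q ≈ 0.0813 m³/s

Swamee-Jain (Type II): Q = -0.965·√(gD⁵h_f/L)·ln[ε/(3.7D) + √(3.17ν²L/(gD³h_f))]
√(gD⁵h_f/L) = √(9.81·0.211⁵·102/2460) = 0.01304
ε/(3.7D) = 0.00154; √(3.17ν²L/(gD³h_f)) = 2.94×10^-5
Q = -0.965·0.01304·ln(0.001566) = 0.08129 m³/s
Check: V = 2.32 m/s, Re = 4.81×10^5, f = 0.03186, h_f = 102 m ≈ 102 m ✓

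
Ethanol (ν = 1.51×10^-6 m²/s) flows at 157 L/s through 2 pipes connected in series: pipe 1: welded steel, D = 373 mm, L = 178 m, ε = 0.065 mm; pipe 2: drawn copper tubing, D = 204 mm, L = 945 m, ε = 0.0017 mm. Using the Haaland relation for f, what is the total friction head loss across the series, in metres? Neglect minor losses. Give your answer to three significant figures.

Pipe 1: V = 1.437 m/s, Re = 3.55×10^5, ε/D = 1.74×10^-4, f = 0.01556, h_1 = f(L/D)V²/2g = 0.7813 m
Pipe 2: V = 4.803 m/s, Re = 6.49×10^5, ε/D = 8.33×10^-6, f = 0.01259, h_2 = f(L/D)V²/2g = 68.57 m
Series → Q common, losses add: H = Σh = 69.35 m

H ≈ 69.3 m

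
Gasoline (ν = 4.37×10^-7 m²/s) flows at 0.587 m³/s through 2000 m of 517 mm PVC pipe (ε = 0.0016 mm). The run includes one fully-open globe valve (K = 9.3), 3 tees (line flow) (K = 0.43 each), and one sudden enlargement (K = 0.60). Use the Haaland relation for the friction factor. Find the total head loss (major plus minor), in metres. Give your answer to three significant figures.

H_L ≈ 19.4 m

V = 4Q/(πD²) = 2.796 m/s; V²/2g = 0.3985 m
Re = 3.31×10^6, ε/D = 3.09×10^-6 → f = 0.009686 (Haaland)
Major: h_f = f(L/D)·V²/2g = 0.009686·3868·0.3985 = 14.93 m
Minor: ΣK = 11.2; h_m = ΣK·V²/2g = 4.459 m
Total H_L = 14.93 + 4.459 = 19.39 m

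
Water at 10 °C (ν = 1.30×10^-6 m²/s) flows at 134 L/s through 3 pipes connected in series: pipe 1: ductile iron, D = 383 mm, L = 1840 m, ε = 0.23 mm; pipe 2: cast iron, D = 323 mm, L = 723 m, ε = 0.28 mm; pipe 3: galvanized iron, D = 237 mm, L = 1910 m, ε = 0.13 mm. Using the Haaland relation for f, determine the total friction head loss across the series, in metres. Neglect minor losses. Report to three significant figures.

Pipe 1: V = 1.163 m/s, Re = 3.43×10^5, ε/D = 6.01×10^-4, f = 0.01850, h_1 = f(L/D)V²/2g = 6.128 m
Pipe 2: V = 1.635 m/s, Re = 4.06×10^5, ε/D = 8.67×10^-4, f = 0.01971, h_2 = f(L/D)V²/2g = 6.014 m
Pipe 3: V = 3.038 m/s, Re = 5.54×10^5, ε/D = 5.49×10^-4, f = 0.01781, h_3 = f(L/D)V²/2g = 67.49 m
Series → Q common, losses add: H = Σh = 79.63 m

H ≈ 79.6 m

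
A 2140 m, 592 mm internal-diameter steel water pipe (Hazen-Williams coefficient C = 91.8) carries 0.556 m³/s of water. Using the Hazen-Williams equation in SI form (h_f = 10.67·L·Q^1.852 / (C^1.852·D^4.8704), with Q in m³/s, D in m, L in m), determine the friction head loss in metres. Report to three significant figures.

h_f = 10.67·2140·0.556^1.852 / (91.8^1.852·0.592^4.8704) = 22.92 m

h_f ≈ 22.9 m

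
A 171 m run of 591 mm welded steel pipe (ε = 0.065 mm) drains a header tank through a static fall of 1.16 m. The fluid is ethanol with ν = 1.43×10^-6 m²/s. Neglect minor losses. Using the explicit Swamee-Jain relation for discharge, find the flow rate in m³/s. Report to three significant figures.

Q ≈ 0.660 m³/s

Swamee-Jain (Type II): Q = -0.965·√(gD⁵h_f/L)·ln[ε/(3.7D) + √(3.17ν²L/(gD³h_f))]
√(gD⁵h_f/L) = √(9.81·0.591⁵·1.16/171) = 0.06927
ε/(3.7D) = 2.97×10^-5; √(3.17ν²L/(gD³h_f)) = 2.17×10^-5
Q = -0.965·0.06927·ln(5.145×10^-5) = 0.6601 m³/s
Check: V = 2.41 m/s, Re = 9.94×10^5, f = 0.01366, h_f = 1.17 m ≈ 1.16 m ✓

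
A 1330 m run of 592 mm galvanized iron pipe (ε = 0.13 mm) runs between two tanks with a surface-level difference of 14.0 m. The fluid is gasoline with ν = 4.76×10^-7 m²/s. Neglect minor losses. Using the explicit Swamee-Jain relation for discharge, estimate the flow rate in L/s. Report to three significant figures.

Q ≈ 806 L/s

Swamee-Jain (Type II): Q = -0.965·√(gD⁵h_f/L)·ln[ε/(3.7D) + √(3.17ν²L/(gD³h_f))]
√(gD⁵h_f/L) = √(9.81·0.592⁵·14.0/1330) = 0.08665
ε/(3.7D) = 5.93×10^-5; √(3.17ν²L/(gD³h_f)) = 5.79×10^-6
Q = -0.965·0.08665·ln(6.514×10^-5) = 0.8060 m³/s
Check: V = 2.93 m/s, Re = 3.64×10^6, f = 0.01433, h_f = 14.1 m ≈ 14.0 m ✓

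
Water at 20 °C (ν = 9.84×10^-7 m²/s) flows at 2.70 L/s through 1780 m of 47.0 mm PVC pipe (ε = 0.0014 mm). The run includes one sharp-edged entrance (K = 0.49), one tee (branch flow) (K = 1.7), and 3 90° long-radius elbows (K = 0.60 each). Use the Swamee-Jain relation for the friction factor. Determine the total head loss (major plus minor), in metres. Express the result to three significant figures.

H_L ≈ 90.1 m

V = 4Q/(πD²) = 1.556 m/s; V²/2g = 0.1234 m
Re = 7.43×10^4, ε/D = 2.98×10^-5 → f = 0.01918 (Swamee-Jain)
Major: h_f = f(L/D)·V²/2g = 0.01918·37872·0.1234 = 89.65 m
Minor: ΣK = 3.99; h_m = ΣK·V²/2g = 0.4925 m
Total H_L = 89.65 + 0.4925 = 90.14 m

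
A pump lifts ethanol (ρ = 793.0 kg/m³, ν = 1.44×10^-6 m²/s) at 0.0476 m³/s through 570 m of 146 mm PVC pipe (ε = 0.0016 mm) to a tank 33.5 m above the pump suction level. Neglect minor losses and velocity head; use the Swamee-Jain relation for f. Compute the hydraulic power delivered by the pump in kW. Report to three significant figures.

P_hyd ≈ 21.1 kW

V = 4Q/(πD²) = 2.843 m/s; Re = 2.88×10^5; ε/D = 1.10×10^-5; f = 0.01461
h_f = f(L/D)V²/2g = 23.50 m
Total head H = z + h_f = 33.5 + 23.50 = 57.00 m
P_hyd = ρgQH = 793.0·9.81·0.0476·57.00 = 21.11 kW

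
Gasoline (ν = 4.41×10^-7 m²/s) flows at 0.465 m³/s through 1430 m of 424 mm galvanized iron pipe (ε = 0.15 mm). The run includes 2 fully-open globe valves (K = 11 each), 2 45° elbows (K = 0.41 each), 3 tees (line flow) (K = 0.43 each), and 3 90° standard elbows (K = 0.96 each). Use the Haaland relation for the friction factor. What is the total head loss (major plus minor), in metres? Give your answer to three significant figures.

H_L ≈ 44.2 m

V = 4Q/(πD²) = 3.293 m/s; V²/2g = 0.5528 m
Re = 3.17×10^6, ε/D = 3.54×10^-4 → f = 0.01569 (Haaland)
Major: h_f = f(L/D)·V²/2g = 0.01569·3373·0.5528 = 29.25 m
Minor: ΣK = 27.0; h_m = ΣK·V²/2g = 14.92 m
Total H_L = 29.25 + 14.92 = 44.17 m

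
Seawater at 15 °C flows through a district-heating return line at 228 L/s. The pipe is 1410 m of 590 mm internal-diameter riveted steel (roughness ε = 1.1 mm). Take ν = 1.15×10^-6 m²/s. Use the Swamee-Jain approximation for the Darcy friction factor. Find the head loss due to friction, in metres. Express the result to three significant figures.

V = 4Q/(πD²) = 4·0.228/(π·0.590²) = 0.8340 m/s
Re = VD/ν = 0.8340·0.590/1.15×10^-6 = 4.28×10^5 → turbulent
ε/D = 1.1/590 = 0.00186
Swamee-Jain: f = 0.02356
h_f = f(L/D)V²/(2g) = 0.02356·(1410/0.590)·0.8340²/(2·9.81) = 1.996 m

h_f ≈ 2.00 m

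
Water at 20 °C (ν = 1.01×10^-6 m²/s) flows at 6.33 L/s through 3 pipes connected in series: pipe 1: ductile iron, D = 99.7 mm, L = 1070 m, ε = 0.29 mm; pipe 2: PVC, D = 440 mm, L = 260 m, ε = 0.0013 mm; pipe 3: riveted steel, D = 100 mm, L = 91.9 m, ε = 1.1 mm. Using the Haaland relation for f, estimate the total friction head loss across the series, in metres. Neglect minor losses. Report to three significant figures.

Pipe 1: V = 0.8108 m/s, Re = 8.00×10^4, ε/D = 0.00291, f = 0.02746, h_1 = f(L/D)V²/2g = 9.876 m
Pipe 2: V = 0.04163 m/s, Re = 1.81×10^4, ε/D = 2.95×10^-6, f = 0.02640, h_2 = f(L/D)V²/2g = 0.001378 m
Pipe 3: V = 0.8060 m/s, Re = 7.98×10^4, ε/D = 0.0110, f = 0.03989, h_3 = f(L/D)V²/2g = 1.214 m
Series → Q common, losses add: H = Σh = 11.09 m

H ≈ 11.1 m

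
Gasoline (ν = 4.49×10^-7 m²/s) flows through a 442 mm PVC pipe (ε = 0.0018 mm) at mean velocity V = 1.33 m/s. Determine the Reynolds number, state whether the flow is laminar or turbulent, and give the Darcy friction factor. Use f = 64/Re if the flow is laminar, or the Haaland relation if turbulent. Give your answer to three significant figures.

Re = VD/ν = 1.330·0.442/4.49×10^-7 = 1.31×10^6
Re > 4000 → turbulent; ε/D = 4.07×10^-6
Haaland: f = 0.01116

Re ≈ 1.31×10^6; turbulent; f ≈ 0.0112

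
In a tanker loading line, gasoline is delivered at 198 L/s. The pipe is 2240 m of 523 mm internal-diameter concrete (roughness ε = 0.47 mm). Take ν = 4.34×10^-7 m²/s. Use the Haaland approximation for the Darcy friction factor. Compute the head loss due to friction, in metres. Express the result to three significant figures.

V = 4Q/(πD²) = 4·0.198/(π·0.523²) = 0.9217 m/s
Re = VD/ν = 0.9217·0.523/4.34×10^-7 = 1.11×10^6 → turbulent
ε/D = 0.47/523 = 8.99×10^-4
Haaland: f = 0.01943
h_f = f(L/D)V²/(2g) = 0.01943·(2240/0.523)·0.9217²/(2·9.81) = 3.603 m

h_f ≈ 3.60 m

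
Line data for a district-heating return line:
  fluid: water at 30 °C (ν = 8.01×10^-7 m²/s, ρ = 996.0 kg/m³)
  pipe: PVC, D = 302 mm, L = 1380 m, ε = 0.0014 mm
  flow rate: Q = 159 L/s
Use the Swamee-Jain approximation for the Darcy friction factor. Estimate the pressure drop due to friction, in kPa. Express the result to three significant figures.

V = 4Q/(πD²) = 4·0.159/(π·0.302²) = 2.220 m/s
Re = VD/ν = 2.220·0.302/8.01×10^-7 = 8.37×10^5 → turbulent
ε/D = 0.0014/302 = 4.64×10^-6
Swamee-Jain: f = 0.01207
h_f = f(L/D)V²/(2g) = 0.01207·(1380/0.302)·2.220²/(2·9.81) = 13.85 m
Δp = ρg·h_f = 996.0·9.81·13.85 = 135.3 kPa

Δp ≈ 135 kPa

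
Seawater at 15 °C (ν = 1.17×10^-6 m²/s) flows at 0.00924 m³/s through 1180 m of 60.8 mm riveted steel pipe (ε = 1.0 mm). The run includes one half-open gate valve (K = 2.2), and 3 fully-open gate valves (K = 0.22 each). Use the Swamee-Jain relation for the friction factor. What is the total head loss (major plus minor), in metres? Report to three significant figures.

H_L ≈ 459 m

V = 4Q/(πD²) = 3.183 m/s; V²/2g = 0.5162 m
Re = 1.65×10^5, ε/D = 0.0164 → f = 0.04562 (Swamee-Jain)
Major: h_f = f(L/D)·V²/2g = 0.04562·19408·0.5162 = 457.1 m
Minor: ΣK = 2.86; h_m = ΣK·V²/2g = 1.476 m
Total H_L = 457.1 + 1.476 = 458.5 m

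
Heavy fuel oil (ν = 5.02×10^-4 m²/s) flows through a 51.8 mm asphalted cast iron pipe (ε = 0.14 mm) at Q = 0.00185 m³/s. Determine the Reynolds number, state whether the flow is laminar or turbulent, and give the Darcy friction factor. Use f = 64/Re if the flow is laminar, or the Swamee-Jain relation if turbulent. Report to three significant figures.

Re ≈ 90.6; laminar; f = 64/Re ≈ 0.707

V = 4Q/(πD²) = 0.8779 m/s
Re = VD/ν = 0.8779·0.0518/5.02×10^-4 = 90.6
Re < 2300 → laminar → f = 64/Re = 0.7065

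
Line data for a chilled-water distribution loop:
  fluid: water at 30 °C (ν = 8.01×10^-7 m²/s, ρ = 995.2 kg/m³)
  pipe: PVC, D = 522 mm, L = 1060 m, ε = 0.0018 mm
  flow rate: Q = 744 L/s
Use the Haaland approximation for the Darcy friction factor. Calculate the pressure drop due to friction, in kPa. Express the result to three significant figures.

V = 4Q/(πD²) = 4·0.744/(π·0.522²) = 3.476 m/s
Re = VD/ν = 3.476·0.522/8.01×10^-7 = 2.27×10^6 → turbulent
ε/D = 0.0018/522 = 3.45×10^-6
Haaland: f = 0.01025
h_f = f(L/D)V²/(2g) = 0.01025·(1060/0.522)·3.476²/(2·9.81) = 12.82 m
Δp = ρg·h_f = 995.2·9.81·12.82 = 125.1 kPa

Δp ≈ 125 kPa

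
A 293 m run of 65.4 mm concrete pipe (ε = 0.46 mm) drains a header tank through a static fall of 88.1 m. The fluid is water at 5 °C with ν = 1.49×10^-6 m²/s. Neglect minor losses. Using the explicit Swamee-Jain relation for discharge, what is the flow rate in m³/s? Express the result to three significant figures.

Q ≈ 0.0113 m³/s

Swamee-Jain (Type II): Q = -0.965·√(gD⁵h_f/L)·ln[ε/(3.7D) + √(3.17ν²L/(gD³h_f))]
√(gD⁵h_f/L) = √(9.81·0.0654⁵·88.1/293) = 0.001879
ε/(3.7D) = 0.00190; √(3.17ν²L/(gD³h_f)) = 9.24×10^-5
Q = -0.965·0.001879·ln(0.001993) = 0.01127 m³/s
Check: V = 3.36 m/s, Re = 1.47×10^5, f = 0.03448, h_f = 88.7 m ≈ 88.1 m ✓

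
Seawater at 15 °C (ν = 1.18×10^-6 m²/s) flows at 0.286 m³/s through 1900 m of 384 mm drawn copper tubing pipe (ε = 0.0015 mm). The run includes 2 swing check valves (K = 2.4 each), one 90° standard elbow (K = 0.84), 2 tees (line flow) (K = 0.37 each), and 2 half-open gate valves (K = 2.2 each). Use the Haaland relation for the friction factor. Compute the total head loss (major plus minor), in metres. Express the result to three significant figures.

V = 4Q/(πD²) = 2.470 m/s; V²/2g = 0.3108 m
Re = 8.04×10^5, ε/D = 3.91×10^-6 → f = 0.01208 (Haaland)
Major: h_f = f(L/D)·V²/2g = 0.01208·4948·0.3108 = 18.58 m
Minor: ΣK = 10.8; h_m = ΣK·V²/2g = 3.351 m
Total H_L = 18.58 + 3.351 = 21.93 m

H_L ≈ 21.9 m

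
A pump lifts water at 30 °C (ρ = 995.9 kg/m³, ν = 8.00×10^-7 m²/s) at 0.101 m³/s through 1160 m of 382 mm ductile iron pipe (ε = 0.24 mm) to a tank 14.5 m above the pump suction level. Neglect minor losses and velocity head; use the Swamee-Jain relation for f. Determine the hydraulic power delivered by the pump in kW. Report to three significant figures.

V = 4Q/(πD²) = 0.8813 m/s; Re = 4.21×10^5; ε/D = 6.28×10^-4; f = 0.01868
h_f = f(L/D)V²/2g = 2.245 m
Total head H = z + h_f = 14.5 + 2.245 = 16.75 m
P_hyd = ρgQH = 995.9·9.81·0.101·16.75 = 16.52 kW

P_hyd ≈ 16.5 kW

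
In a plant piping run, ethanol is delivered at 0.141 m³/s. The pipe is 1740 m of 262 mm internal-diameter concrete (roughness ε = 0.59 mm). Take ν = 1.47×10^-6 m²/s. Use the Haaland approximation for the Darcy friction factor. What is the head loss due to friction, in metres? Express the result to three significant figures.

h_f ≈ 56.8 m

V = 4Q/(πD²) = 4·0.141/(π·0.262²) = 2.615 m/s
Re = VD/ν = 2.615·0.262/1.47×10^-6 = 4.66×10^5 → turbulent
ε/D = 0.59/262 = 0.00225
Haaland: f = 0.02454
h_f = f(L/D)V²/(2g) = 0.02454·(1740/0.262)·2.615²/(2·9.81) = 56.83 m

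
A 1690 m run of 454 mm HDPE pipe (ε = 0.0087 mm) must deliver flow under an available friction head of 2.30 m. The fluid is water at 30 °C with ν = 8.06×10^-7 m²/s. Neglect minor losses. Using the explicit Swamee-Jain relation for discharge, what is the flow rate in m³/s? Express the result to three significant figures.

Q ≈ 0.155 m³/s

Swamee-Jain (Type II): Q = -0.965·√(gD⁵h_f/L)·ln[ε/(3.7D) + √(3.17ν²L/(gD³h_f))]
√(gD⁵h_f/L) = √(9.81·0.454⁵·2.30/1690) = 0.01605
ε/(3.7D) = 5.18×10^-6; √(3.17ν²L/(gD³h_f)) = 4.06×10^-5
Q = -0.965·0.01605·ln(4.578×10^-5) = 0.1547 m³/s
Check: V = 0.956 m/s, Re = 5.38×10^5, f = 0.01324, h_f = 2.29 m ≈ 2.30 m ✓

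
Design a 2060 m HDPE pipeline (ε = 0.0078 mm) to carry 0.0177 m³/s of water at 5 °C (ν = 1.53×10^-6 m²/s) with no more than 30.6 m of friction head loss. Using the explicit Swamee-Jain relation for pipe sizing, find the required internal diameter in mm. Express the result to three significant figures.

Swamee-Jain (Type III): D = 0.66·[ε^1.25·(LQ²/(gh_f))^4.75 + ν·Q^9.4·(L/(gh_f))^5.2]^0.04
LQ²/(gh_f) = 0.002150; L/(gh_f) = 6.862
Term 1 = ε^1.25·(…)^4.75 = 8.79×10^-20; Term 2 = ν·Q^9.4·(…)^5.2 = 1.16×10^-18
D = 0.66·(8.79×10^-20 + 1.16×10^-18)^0.04 = 0.1269 m = 127 mm
Check: V = 1.40 m/s, Re = 1.16×10^5, f = 0.01772, h_f = 28.7 m ≈ 30.6 m ✓

D ≈ 127 mm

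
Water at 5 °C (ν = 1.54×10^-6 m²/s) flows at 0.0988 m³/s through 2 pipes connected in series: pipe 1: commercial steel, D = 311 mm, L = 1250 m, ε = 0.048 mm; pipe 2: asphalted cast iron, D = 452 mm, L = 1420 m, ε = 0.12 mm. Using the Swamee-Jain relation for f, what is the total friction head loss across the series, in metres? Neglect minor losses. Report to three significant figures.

Pipe 1: V = 1.301 m/s, Re = 2.63×10^5, ε/D = 1.54×10^-4, f = 0.01620, h_1 = f(L/D)V²/2g = 5.613 m
Pipe 2: V = 0.6157 m/s, Re = 1.81×10^5, ε/D = 2.65×10^-4, f = 0.01779, h_2 = f(L/D)V²/2g = 1.080 m
Series → Q common, losses add: H = Σh = 6.693 m

H ≈ 6.69 m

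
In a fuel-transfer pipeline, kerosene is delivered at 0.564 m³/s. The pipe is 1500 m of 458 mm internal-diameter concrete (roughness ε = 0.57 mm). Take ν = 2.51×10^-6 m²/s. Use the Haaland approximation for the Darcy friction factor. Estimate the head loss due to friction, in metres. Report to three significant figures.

h_f ≈ 41.3 m

V = 4Q/(πD²) = 4·0.564/(π·0.458²) = 3.423 m/s
Re = VD/ν = 3.423·0.458/2.51×10^-6 = 6.25×10^5 → turbulent
ε/D = 0.57/458 = 0.00124
Haaland: f = 0.02113
h_f = f(L/D)V²/(2g) = 0.02113·(1500/0.458)·3.423²/(2·9.81) = 41.33 m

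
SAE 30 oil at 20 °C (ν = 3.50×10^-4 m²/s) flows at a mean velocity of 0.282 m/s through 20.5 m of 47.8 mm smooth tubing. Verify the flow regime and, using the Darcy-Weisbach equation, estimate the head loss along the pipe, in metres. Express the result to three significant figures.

h_f ≈ 2.89 m

Re = VD/ν = 0.282·0.04780/3.50×10^-4 = 38.5 → laminar (Re < 2300)
f = 64/Re = 1.662
h_f = f(L/D)V²/(2g) = 1.662·(20.5/0.04780)·0.282²/(2·9.81) = 2.889 m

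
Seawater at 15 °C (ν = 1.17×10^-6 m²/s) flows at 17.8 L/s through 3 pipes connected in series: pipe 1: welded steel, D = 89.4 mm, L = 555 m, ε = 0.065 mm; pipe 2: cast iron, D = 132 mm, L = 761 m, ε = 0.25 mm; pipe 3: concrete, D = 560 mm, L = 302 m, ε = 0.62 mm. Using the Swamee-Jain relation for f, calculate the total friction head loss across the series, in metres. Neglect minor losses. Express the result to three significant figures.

Pipe 1: V = 2.836 m/s, Re = 2.17×10^5, ε/D = 7.27×10^-4, f = 0.01993, h_1 = f(L/D)V²/2g = 50.70 m
Pipe 2: V = 1.301 m/s, Re = 1.47×10^5, ε/D = 0.00189, f = 0.02451, h_2 = f(L/D)V²/2g = 12.19 m
Pipe 3: V = 0.07227 m/s, Re = 3.46×10^4, ε/D = 0.00111, f = 0.02580, h_3 = f(L/D)V²/2g = 0.003704 m
Series → Q common, losses add: H = Σh = 62.89 m

H ≈ 62.9 m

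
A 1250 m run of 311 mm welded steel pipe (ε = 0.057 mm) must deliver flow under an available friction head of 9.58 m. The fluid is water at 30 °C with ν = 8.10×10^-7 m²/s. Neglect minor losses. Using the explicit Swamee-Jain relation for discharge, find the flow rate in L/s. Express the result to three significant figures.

Q ≈ 135 L/s

Swamee-Jain (Type II): Q = -0.965·√(gD⁵h_f/L)·ln[ε/(3.7D) + √(3.17ν²L/(gD³h_f))]
√(gD⁵h_f/L) = √(9.81·0.311⁵·9.58/1250) = 0.01479
ε/(3.7D) = 4.95×10^-5; √(3.17ν²L/(gD³h_f)) = 3.03×10^-5
Q = -0.965·0.01479·ln(7.986×10^-5) = 0.1347 m³/s
Check: V = 1.77 m/s, Re = 6.81×10^5, f = 0.01497, h_f = 9.63 m ≈ 9.58 m ✓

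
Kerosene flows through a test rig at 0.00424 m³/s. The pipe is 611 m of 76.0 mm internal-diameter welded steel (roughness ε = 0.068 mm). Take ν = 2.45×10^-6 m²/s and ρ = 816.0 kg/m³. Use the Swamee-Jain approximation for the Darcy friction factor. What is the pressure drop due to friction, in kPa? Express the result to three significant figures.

V = 4Q/(πD²) = 4·0.00424/(π·0.0760²) = 0.9346 m/s
Re = VD/ν = 0.9346·0.0760/2.45×10^-6 = 2.90×10^4 → turbulent
ε/D = 0.068/76.0 = 8.95×10^-4
Swamee-Jain: f = 0.02602
h_f = f(L/D)V²/(2g) = 0.02602·(611/0.0760)·0.9346²/(2·9.81) = 9.314 m
Δp = ρg·h_f = 816.0·9.81·9.314 = 74.56 kPa

Δp ≈ 74.6 kPa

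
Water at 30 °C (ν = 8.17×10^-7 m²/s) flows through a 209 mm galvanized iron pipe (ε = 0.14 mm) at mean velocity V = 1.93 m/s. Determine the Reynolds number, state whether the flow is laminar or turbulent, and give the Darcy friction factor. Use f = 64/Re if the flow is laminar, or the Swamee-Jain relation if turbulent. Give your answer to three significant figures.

Re ≈ 4.94×10^5; turbulent; f ≈ 0.0188

Re = VD/ν = 1.930·0.209/8.17×10^-7 = 4.94×10^5
Re > 4000 → turbulent; ε/D = 6.70×10^-4
Swamee-Jain: f = 0.01877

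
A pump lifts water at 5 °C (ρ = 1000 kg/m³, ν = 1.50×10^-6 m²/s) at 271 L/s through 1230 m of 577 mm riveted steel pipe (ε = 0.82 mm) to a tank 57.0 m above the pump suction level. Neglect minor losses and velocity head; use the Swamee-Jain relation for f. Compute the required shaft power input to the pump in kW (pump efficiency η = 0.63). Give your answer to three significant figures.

P_shaft ≈ 251 kW

V = 4Q/(πD²) = 1.036 m/s; Re = 3.99×10^5; ε/D = 0.00142; f = 0.02214
h_f = f(L/D)V²/2g = 2.584 m
Total head H = z + h_f = 57.0 + 2.584 = 59.58 m
P_hyd = ρgQH = 1000·9.81·0.271·59.58 = 158.4 kW
P_shaft = P_hyd/η = 158.4/0.63 = 251.4 kW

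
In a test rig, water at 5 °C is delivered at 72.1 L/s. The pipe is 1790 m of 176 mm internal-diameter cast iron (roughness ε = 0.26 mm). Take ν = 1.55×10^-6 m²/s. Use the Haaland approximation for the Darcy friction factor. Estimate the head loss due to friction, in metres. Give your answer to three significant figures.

h_f ≈ 101 m

V = 4Q/(πD²) = 4·0.0721/(π·0.176²) = 2.964 m/s
Re = VD/ν = 2.964·0.176/1.55×10^-6 = 3.37×10^5 → turbulent
ε/D = 0.26/176 = 0.00148
Haaland: f = 0.02227
h_f = f(L/D)V²/(2g) = 0.02227·(1790/0.176)·2.964²/(2·9.81) = 101.4 m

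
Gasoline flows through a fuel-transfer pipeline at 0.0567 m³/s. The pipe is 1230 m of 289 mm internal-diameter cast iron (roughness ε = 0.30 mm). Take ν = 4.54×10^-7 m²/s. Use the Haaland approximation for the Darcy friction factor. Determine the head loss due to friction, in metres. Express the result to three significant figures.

V = 4Q/(πD²) = 4·0.0567/(π·0.289²) = 0.8644 m/s
Re = VD/ν = 0.8644·0.289/4.54×10^-7 = 5.50×10^5 → turbulent
ε/D = 0.30/289 = 0.00104
Haaland: f = 0.02032
h_f = f(L/D)V²/(2g) = 0.02032·(1230/0.289)·0.8644²/(2·9.81) = 3.293 m

h_f ≈ 3.29 m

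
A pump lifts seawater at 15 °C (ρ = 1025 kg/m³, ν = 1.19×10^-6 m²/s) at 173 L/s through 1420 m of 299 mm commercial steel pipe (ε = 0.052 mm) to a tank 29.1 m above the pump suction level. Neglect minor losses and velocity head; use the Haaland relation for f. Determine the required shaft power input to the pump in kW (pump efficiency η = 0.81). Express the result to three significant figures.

P_shaft ≈ 109 kW

V = 4Q/(πD²) = 2.464 m/s; Re = 6.19×10^5; ε/D = 1.74×10^-4; f = 0.01477
h_f = f(L/D)V²/2g = 21.71 m
Total head H = z + h_f = 29.1 + 21.71 = 50.81 m
P_hyd = ρgQH = 1025·9.81·0.173·50.81 = 88.38 kW
P_shaft = P_hyd/η = 88.38/0.81 = 109.1 kW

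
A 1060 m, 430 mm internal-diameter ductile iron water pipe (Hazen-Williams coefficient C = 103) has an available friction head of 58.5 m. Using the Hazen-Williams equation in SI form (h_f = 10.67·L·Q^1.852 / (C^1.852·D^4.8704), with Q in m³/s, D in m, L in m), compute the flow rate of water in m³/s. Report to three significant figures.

Q ≈ 0.652 m³/s

Rearranging: Q = [h_f·C^1.852·D^4.8704 / (10.67·L)]^(1/1.852)
Q = [58.5·103^1.852·0.430^4.8704 / (10.67·1060)]^0.540 = 0.6523 m³/s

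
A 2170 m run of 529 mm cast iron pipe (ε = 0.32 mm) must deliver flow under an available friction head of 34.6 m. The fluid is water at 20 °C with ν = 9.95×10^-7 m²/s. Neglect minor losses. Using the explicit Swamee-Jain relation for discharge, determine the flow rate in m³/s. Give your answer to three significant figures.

Q ≈ 0.672 m³/s

Swamee-Jain (Type II): Q = -0.965·√(gD⁵h_f/L)·ln[ε/(3.7D) + √(3.17ν²L/(gD³h_f))]
√(gD⁵h_f/L) = √(9.81·0.529⁵·34.6/2170) = 0.08050
ε/(3.7D) = 1.63×10^-4; √(3.17ν²L/(gD³h_f)) = 1.16×10^-5
Q = -0.965·0.08050·ln(1.751×10^-4) = 0.6719 m³/s
Check: V = 3.06 m/s, Re = 1.63×10^6, f = 0.01779, h_f = 34.8 m ≈ 34.6 m ✓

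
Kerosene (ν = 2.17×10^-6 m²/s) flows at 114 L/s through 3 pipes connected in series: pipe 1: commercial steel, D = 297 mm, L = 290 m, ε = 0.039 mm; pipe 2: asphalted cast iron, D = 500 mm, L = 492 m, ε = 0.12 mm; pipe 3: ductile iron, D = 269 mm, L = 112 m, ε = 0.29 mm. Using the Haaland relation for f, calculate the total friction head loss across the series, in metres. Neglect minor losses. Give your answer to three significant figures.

H ≈ 4.27 m

Pipe 1: V = 1.646 m/s, Re = 2.25×10^5, ε/D = 1.31×10^-4, f = 0.01612, h_1 = f(L/D)V²/2g = 2.173 m
Pipe 2: V = 0.5806 m/s, Re = 1.34×10^5, ε/D = 2.40×10^-4, f = 0.01809, h_2 = f(L/D)V²/2g = 0.3058 m
Pipe 3: V = 2.006 m/s, Re = 2.49×10^5, ε/D = 0.00108, f = 0.02100, h_3 = f(L/D)V²/2g = 1.793 m
Series → Q common, losses add: H = Σh = 4.272 m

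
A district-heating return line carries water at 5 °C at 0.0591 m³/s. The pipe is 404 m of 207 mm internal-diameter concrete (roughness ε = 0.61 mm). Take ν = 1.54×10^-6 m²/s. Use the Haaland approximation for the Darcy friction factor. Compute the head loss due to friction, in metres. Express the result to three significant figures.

h_f ≈ 8.16 m

V = 4Q/(πD²) = 4·0.0591/(π·0.207²) = 1.756 m/s
Re = VD/ν = 1.756·0.207/1.54×10^-6 = 2.36×10^5 → turbulent
ε/D = 0.61/207 = 0.00295
Haaland: f = 0.02660
h_f = f(L/D)V²/(2g) = 0.02660·(404/0.207)·1.756²/(2·9.81) = 8.161 m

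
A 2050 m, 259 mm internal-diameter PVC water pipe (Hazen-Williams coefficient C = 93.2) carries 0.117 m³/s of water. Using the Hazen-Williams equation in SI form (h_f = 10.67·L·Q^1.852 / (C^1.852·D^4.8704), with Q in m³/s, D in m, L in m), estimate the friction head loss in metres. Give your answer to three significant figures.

h_f ≈ 66.7 m

h_f = 10.67·2050·0.117^1.852 / (93.2^1.852·0.259^4.8704) = 66.73 m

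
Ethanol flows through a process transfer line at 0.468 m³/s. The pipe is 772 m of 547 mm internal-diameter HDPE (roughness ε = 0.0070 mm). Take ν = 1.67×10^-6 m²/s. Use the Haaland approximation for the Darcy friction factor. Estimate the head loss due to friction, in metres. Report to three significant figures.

V = 4Q/(πD²) = 4·0.468/(π·0.547²) = 1.992 m/s
Re = VD/ν = 1.992·0.547/1.67×10^-6 = 6.52×10^5 → turbulent
ε/D = 0.0070/547 = 1.28×10^-5
Haaland: f = 0.01264
h_f = f(L/D)V²/(2g) = 0.01264·(772/0.547)·1.992²/(2·9.81) = 3.606 m

h_f ≈ 3.61 m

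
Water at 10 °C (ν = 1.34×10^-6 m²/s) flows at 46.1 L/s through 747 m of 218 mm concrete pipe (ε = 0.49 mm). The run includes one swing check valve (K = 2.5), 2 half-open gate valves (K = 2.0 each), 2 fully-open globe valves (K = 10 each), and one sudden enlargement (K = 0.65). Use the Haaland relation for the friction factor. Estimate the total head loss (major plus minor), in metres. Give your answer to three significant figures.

H_L ≈ 8.75 m

V = 4Q/(πD²) = 1.235 m/s; V²/2g = 0.07775 m
Re = 2.01×10^5, ε/D = 0.00225 → f = 0.02494 (Haaland)
Major: h_f = f(L/D)·V²/2g = 0.02494·3427·0.07775 = 6.644 m
Minor: ΣK = 27.1; h_m = ΣK·V²/2g = 2.111 m
Total H_L = 6.644 + 2.111 = 8.754 m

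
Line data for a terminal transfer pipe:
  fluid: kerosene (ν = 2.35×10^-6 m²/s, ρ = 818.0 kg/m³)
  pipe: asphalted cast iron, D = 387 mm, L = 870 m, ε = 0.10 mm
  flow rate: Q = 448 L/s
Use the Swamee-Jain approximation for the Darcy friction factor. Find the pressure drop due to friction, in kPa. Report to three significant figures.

Δp ≈ 210 kPa

V = 4Q/(πD²) = 4·0.448/(π·0.387²) = 3.809 m/s
Re = VD/ν = 3.809·0.387/2.35×10^-6 = 6.27×10^5 → turbulent
ε/D = 0.10/387 = 2.58×10^-4
Swamee-Jain: f = 0.01578
h_f = f(L/D)V²/(2g) = 0.01578·(870/0.387)·3.809²/(2·9.81) = 26.23 m
Δp = ρg·h_f = 818.0·9.81·26.23 = 210.4 kPa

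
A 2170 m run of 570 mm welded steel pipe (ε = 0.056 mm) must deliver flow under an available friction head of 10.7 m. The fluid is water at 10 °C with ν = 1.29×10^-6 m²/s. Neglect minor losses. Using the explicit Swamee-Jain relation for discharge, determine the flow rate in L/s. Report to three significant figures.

Q ≈ 515 L/s

Swamee-Jain (Type II): Q = -0.965·√(gD⁵h_f/L)·ln[ε/(3.7D) + √(3.17ν²L/(gD³h_f))]
√(gD⁵h_f/L) = √(9.81·0.570⁵·10.7/2170) = 0.05395
ε/(3.7D) = 2.66×10^-5; √(3.17ν²L/(gD³h_f)) = 2.43×10^-5
Q = -0.965·0.05395·ln(5.082×10^-5) = 0.5147 m³/s
Check: V = 2.02 m/s, Re = 8.91×10^5, f = 0.01362, h_f = 10.8 m ≈ 10.7 m ✓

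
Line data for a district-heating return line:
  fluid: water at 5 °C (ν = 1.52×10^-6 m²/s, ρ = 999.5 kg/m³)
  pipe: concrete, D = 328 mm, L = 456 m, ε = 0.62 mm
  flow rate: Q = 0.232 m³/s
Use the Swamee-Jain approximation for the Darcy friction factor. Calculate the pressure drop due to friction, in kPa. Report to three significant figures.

V = 4Q/(πD²) = 4·0.232/(π·0.328²) = 2.746 m/s
Re = VD/ν = 2.746·0.328/1.52×10^-6 = 5.92×10^5 → turbulent
ε/D = 0.62/328 = 0.00189
Swamee-Jain: f = 0.02350
h_f = f(L/D)V²/(2g) = 0.02350·(456/0.328)·2.746²/(2·9.81) = 12.55 m
Δp = ρg·h_f = 999.5·9.81·12.55 = 123.1 kPa

Δp ≈ 123 kPa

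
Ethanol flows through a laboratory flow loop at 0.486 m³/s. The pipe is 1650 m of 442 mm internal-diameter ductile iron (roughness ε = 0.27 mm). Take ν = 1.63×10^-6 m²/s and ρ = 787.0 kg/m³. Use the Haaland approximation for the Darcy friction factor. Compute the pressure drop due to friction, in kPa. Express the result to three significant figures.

V = 4Q/(πD²) = 4·0.486/(π·0.442²) = 3.167 m/s
Re = VD/ν = 3.167·0.442/1.63×10^-6 = 8.59×10^5 → turbulent
ε/D = 0.27/442 = 6.11×10^-4
Haaland: f = 0.01795
h_f = f(L/D)V²/(2g) = 0.01795·(1650/0.442)·3.167²/(2·9.81) = 34.27 m
Δp = ρg·h_f = 787.0·9.81·34.27 = 264.6 kPa

Δp ≈ 265 kPa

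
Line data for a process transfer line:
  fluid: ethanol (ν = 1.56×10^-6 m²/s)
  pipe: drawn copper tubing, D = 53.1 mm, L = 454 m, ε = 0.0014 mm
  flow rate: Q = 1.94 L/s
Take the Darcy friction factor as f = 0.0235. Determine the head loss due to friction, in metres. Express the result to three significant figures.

h_f ≈ 7.86 m

V = 4Q/(πD²) = 4·0.00194/(π·0.0531²) = 0.8760 m/s
h_f = f(L/D)V²/(2g) = 0.02350·(454/0.0531)·0.8760²/(2·9.81) = 7.859 m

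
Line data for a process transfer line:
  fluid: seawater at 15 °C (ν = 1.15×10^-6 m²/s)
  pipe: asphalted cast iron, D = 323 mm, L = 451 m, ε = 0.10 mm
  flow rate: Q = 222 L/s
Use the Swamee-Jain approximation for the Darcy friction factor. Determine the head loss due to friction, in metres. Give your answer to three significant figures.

V = 4Q/(πD²) = 4·0.222/(π·0.323²) = 2.709 m/s
Re = VD/ν = 2.709·0.323/1.15×10^-6 = 7.61×10^5 → turbulent
ε/D = 0.10/323 = 3.10×10^-4
Swamee-Jain: f = 0.01604
h_f = f(L/D)V²/(2g) = 0.01604·(451/0.323)·2.709²/(2·9.81) = 8.382 m

h_f ≈ 8.38 m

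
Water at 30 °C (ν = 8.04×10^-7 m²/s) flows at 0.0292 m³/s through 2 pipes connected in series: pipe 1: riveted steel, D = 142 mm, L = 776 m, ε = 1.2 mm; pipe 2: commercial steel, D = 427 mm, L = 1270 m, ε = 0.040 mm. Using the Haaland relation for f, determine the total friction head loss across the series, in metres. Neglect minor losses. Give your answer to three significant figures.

Pipe 1: V = 1.844 m/s, Re = 3.26×10^5, ε/D = 0.00845, f = 0.03610, h_1 = f(L/D)V²/2g = 34.18 m
Pipe 2: V = 0.2039 m/s, Re = 1.08×10^5, ε/D = 9.37×10^-5, f = 0.01796, h_2 = f(L/D)V²/2g = 0.1132 m
Series → Q common, losses add: H = Σh = 34.29 m

H ≈ 34.3 m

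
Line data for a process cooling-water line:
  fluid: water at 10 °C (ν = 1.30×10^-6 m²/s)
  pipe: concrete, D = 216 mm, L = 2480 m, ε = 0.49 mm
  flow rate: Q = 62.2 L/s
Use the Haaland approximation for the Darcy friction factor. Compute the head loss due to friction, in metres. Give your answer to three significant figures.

V = 4Q/(πD²) = 4·0.0622/(π·0.216²) = 1.697 m/s
Re = VD/ν = 1.697·0.216/1.30×10^-6 = 2.82×10^5 → turbulent
ε/D = 0.49/216 = 0.00227
Haaland: f = 0.02479
h_f = f(L/D)V²/(2g) = 0.02479·(2480/0.216)·1.697²/(2·9.81) = 41.80 m

h_f ≈ 41.8 m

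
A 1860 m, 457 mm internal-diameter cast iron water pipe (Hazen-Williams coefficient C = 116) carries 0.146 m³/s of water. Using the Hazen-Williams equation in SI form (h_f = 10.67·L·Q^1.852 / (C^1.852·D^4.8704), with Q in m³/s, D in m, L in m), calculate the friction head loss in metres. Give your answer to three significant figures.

h_f = 10.67·1860·0.146^1.852 / (116^1.852·0.457^4.8704) = 3.828 m

h_f ≈ 3.83 m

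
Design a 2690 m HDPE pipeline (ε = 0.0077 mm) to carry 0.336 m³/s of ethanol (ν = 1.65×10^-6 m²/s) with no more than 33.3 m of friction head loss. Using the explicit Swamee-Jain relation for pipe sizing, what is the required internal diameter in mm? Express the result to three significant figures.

Swamee-Jain (Type III): D = 0.66·[ε^1.25·(LQ²/(gh_f))^4.75 + ν·Q^9.4·(L/(gh_f))^5.2]^0.04
LQ²/(gh_f) = 0.9296; L/(gh_f) = 8.235
Term 1 = ε^1.25·(…)^4.75 = 2.87×10^-7; Term 2 = ν·Q^9.4·(…)^5.2 = 3.36×10^-6
D = 0.66·(2.87×10^-7 + 3.36×10^-6)^0.04 = 0.4000 m = 400 mm
Check: V = 2.67 m/s, Re = 6.48×10^5, f = 0.01286, h_f = 31.5 m ≈ 33.3 m ✓

D ≈ 400 mm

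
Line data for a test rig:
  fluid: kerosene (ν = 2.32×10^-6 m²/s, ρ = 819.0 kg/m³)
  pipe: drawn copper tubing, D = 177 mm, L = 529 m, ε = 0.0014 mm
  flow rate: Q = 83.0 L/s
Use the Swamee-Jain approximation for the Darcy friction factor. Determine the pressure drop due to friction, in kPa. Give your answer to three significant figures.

Δp ≈ 207 kPa

V = 4Q/(πD²) = 4·0.0830/(π·0.177²) = 3.373 m/s
Re = VD/ν = 3.373·0.177/2.32×10^-6 = 2.57×10^5 → turbulent
ε/D = 0.0014/177 = 7.91×10^-6
Swamee-Jain: f = 0.01488
h_f = f(L/D)V²/(2g) = 0.01488·(529/0.177)·3.373²/(2·9.81) = 25.79 m
Δp = ρg·h_f = 819.0·9.81·25.79 = 207.2 kPa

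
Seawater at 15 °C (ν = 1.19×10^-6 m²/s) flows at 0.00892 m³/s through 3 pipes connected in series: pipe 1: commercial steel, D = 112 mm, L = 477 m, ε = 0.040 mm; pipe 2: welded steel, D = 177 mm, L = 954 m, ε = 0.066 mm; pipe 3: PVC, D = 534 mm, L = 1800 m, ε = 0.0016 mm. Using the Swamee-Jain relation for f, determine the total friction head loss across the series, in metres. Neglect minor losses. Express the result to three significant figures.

H ≈ 4.40 m

Pipe 1: V = 0.9054 m/s, Re = 8.52×10^4, ε/D = 3.57×10^-4, f = 0.02025, h_1 = f(L/D)V²/2g = 3.602 m
Pipe 2: V = 0.3625 m/s, Re = 5.39×10^4, ε/D = 3.73×10^-4, f = 0.02189, h_2 = f(L/D)V²/2g = 0.7902 m
Pipe 3: V = 0.03983 m/s, Re = 1.79×10^4, ε/D = 3.00×10^-6, f = 0.02657, h_3 = f(L/D)V²/2g = 0.007240 m
Series → Q common, losses add: H = Σh = 4.400 m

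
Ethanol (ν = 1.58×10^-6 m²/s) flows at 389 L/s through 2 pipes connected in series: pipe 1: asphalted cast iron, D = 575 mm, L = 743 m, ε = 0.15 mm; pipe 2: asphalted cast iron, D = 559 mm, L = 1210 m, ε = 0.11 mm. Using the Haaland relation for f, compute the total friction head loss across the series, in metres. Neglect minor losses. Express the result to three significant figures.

H ≈ 6.52 m

Pipe 1: V = 1.498 m/s, Re = 5.45×10^5, ε/D = 2.61×10^-4, f = 0.01574, h_1 = f(L/D)V²/2g = 2.326 m
Pipe 2: V = 1.585 m/s, Re = 5.61×10^5, ε/D = 1.97×10^-4, f = 0.01512, h_2 = f(L/D)V²/2g = 4.190 m
Series → Q common, losses add: H = Σh = 6.516 m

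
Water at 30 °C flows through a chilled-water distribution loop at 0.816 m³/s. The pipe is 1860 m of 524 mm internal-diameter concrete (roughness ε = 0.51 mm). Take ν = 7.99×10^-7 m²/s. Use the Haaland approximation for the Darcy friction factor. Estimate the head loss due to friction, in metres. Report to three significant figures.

V = 4Q/(πD²) = 4·0.816/(π·0.524²) = 3.784 m/s
Re = VD/ν = 3.784·0.524/7.99×10^-7 = 2.48×10^6 → turbulent
ε/D = 0.51/524 = 9.73×10^-4
Haaland: f = 0.01966
h_f = f(L/D)V²/(2g) = 0.01966·(1860/0.524)·3.784²/(2·9.81) = 50.92 m

h_f ≈ 50.9 m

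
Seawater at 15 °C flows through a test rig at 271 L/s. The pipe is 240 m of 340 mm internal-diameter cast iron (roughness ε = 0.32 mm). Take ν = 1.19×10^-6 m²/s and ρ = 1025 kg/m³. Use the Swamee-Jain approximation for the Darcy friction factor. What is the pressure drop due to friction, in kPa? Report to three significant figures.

Δp ≈ 63.9 kPa

V = 4Q/(πD²) = 4·0.271/(π·0.340²) = 2.985 m/s
Re = VD/ν = 2.985·0.340/1.19×10^-6 = 8.53×10^5 → turbulent
ε/D = 0.32/340 = 9.41×10^-4
Swamee-Jain: f = 0.01982
h_f = f(L/D)V²/(2g) = 0.01982·(240/0.340)·2.985²/(2·9.81) = 6.353 m
Δp = ρg·h_f = 1025·9.81·6.353 = 63.88 kPa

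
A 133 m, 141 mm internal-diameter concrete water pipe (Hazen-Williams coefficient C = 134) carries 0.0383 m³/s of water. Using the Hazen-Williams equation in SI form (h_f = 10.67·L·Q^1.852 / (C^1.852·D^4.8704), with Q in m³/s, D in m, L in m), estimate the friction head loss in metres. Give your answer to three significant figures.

h_f = 10.67·133·0.0383^1.852 / (134^1.852·0.141^4.8704) = 5.399 m

h_f ≈ 5.40 m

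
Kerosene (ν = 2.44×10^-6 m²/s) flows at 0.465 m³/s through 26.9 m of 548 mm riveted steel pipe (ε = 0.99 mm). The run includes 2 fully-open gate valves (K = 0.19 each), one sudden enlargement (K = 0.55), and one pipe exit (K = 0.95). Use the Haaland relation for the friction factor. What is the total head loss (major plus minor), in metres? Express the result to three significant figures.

V = 4Q/(πD²) = 1.972 m/s; V²/2g = 0.1981 m
Re = 4.43×10^5, ε/D = 0.00181 → f = 0.02323 (Haaland)
Major: h_f = f(L/D)·V²/2g = 0.02323·49.09·0.1981 = 0.2260 m
Minor: ΣK = 1.88; h_m = ΣK·V²/2g = 0.3724 m
Total H_L = 0.2260 + 0.3724 = 0.5984 m

H_L ≈ 0.598 m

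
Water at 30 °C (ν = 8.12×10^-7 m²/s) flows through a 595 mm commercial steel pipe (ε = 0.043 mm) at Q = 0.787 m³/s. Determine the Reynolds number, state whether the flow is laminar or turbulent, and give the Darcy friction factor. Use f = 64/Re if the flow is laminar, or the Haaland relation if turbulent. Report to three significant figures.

V = 4Q/(πD²) = 2.830 m/s
Re = VD/ν = 2.830·0.595/8.12×10^-7 = 2.07×10^6
Re > 4000 → turbulent; ε/D = 7.23×10^-5
Haaland: f = 0.01218

Re ≈ 2.07×10^6; turbulent; f ≈ 0.0122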